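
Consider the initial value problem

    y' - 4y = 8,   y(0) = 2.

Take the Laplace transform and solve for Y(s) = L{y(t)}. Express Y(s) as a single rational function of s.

Y(s) = (2*s + 8)/(s^2 - 4*s)

Apply the Laplace transform to the equation.
The derivative rules (L{y'} = sY - y(0) = sY - 2) turn the left side into (s - 4)Y - (2).
The right side is L{8} = 8/s.
So (s - 4)Y = 8/s + (2).
Isolate Y and clear denominators.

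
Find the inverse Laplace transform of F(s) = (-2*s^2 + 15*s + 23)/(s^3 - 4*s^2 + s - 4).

3*exp(4*t) - 5*sin(t) - 5*cos(t)

Factor the denominator: s^3 - 4*s^2 + s - 4 = (s - 4)*(s^2 + 1).
Partial fraction decomposition gives [3/(s - 4)] + [-5*s/(s^2 + 1)] + [-5/(s^2 + 1)].
Invert each term: 3/(s - 4) ↔ 3e^(4t); -5·s/(s^2 + 1) ↔ -5cos(t); -5·1/(s^2 + 1) ↔ -5sin(t).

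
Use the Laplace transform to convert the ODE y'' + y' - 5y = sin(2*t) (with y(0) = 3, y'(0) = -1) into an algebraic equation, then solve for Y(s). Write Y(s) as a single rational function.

Apply the Laplace transform to the equation.
Using L{y''} = s^2 Y - s·y(0) - y'(0) and L{y'} = sY - y(0), with y(0) = 3, y'(0) = -1, the left side becomes (s^2 + s - 5)Y - (3*s + 2).
The right side is L{sin(2*t)} = 2/(s^2 + 4).
So (s^2 + s - 5)Y = 2/(s^2 + 4) + (3*s + 2).
Divide through and combine into a single rational function.

Y(s) = (3*s^3 + 2*s^2 + 12*s + 10)/(s^4 + s^3 - s^2 + 4*s - 20)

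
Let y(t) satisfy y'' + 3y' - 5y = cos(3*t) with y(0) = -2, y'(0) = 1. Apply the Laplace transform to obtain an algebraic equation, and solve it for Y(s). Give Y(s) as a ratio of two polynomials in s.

Y(s) = (-2*s^3 - 5*s^2 - 17*s - 45)/(s^4 + 3*s^3 + 4*s^2 + 27*s - 45)

Transform both sides with L{·}.
The derivative rules (L{y''} = s^2 Y - s·y(0) - y'(0) and L{y'} = sY - y(0), with y(0) = -2, y'(0) = 1) turn the left side into (s^2 + 3*s - 5)Y - (-2*s - 5).
The right side is L{cos(3*t)} = s/(s^2 + 9).
So (s^2 + 3*s - 5)Y = s/(s^2 + 9) + (-2*s - 5).
Isolate Y and clear denominators.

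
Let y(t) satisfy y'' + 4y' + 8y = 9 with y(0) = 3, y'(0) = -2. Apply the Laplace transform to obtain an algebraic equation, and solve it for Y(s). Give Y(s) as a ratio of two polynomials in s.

Y(s) = (3*s^2 + 10*s + 9)/(s^3 + 4*s^2 + 8*s)

Laplace-transform each side.
The derivative rules (L{y''} = s^2 Y - s·y(0) - y'(0) and L{y'} = sY - y(0), with y(0) = 3, y'(0) = -2) turn the left side into (s^2 + 4*s + 8)Y - (3*s + 10).
The right side is L{9} = 9/s.
So (s^2 + 4*s + 8)Y = 9/s + (3*s + 10).
Divide through and combine into a single rational function.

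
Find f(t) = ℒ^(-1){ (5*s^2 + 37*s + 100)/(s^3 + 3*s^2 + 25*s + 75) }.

f(t) = 5*sin(5*t) + 4*cos(5*t) + exp(-3*t)

Factor the denominator: s^3 + 3*s^2 + 25*s + 75 = (s + 3)*(s^2 + 25).
Partial fraction decomposition gives [1/(s + 3)] + [4*s/(s^2 + 25)] + [25/(s^2 + 25)].
Invert each term: 1/(s + 3) ↔ e^(-3t); 4·s/(s^2 + 25) ↔ 4cos(5t); 5·5/(s^2 + 25) ↔ 5sin(5t).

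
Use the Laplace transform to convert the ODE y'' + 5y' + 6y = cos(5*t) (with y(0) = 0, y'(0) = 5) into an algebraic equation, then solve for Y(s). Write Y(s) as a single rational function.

Apply the Laplace transform to the equation.
Using L{y''} = s^2 Y - s·y(0) - y'(0) and L{y'} = sY - y(0), with y(0) = 0, y'(0) = 5, the left side becomes (s^2 + 5*s + 6)Y - (5).
The right side is L{cos(5*t)} = s/(s^2 + 25).
So (s^2 + 5*s + 6)Y = s/(s^2 + 25) + (5).
Divide through and combine into a single rational function.

Y(s) = (5*s^2 + s + 125)/(s^4 + 5*s^3 + 31*s^2 + 125*s + 150)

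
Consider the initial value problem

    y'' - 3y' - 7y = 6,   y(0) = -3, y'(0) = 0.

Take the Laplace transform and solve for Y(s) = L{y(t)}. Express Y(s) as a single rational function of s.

Y(s) = (-3*s^2 + 9*s + 6)/(s^3 - 3*s^2 - 7*s)

Take the Laplace transform of both sides.
Using L{y''} = s^2 Y - s·y(0) - y'(0) and L{y'} = sY - y(0), with y(0) = -3, y'(0) = 0, the left side becomes (s^2 - 3*s - 7)Y - (-3*s + 9).
The right side is L{6} = 6/s.
So (s^2 - 3*s - 7)Y = 6/s + (-3*s + 9).
Divide through and combine into a single rational function.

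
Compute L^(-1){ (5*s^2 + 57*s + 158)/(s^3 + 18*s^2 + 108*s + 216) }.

-2*t^2*exp(-6*t) - 3*t*exp(-6*t) + 5*exp(-6*t)

Factor the denominator: s^3 + 18*s^2 + 108*s + 216 = (s + 6)^3.
Partial fraction decomposition gives [5/(s + 6)] + [-3/(s + 6)^2] + [-4/(s + 6)^3].
Invert each term: 5/(s + 6) ↔ 5e^(-6t); -3/(s + 6)^2 ↔ -3t·e^(-6t); -4/(s + 6)^3 ↔ (-2)t^2·e^(-6t).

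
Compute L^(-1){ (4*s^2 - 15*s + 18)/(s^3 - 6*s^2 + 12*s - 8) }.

Factor the denominator: s^3 - 6*s^2 + 12*s - 8 = (s - 2)^3.
Partial fraction decomposition gives [4/(s - 2)] + [(s - 2)^(-2)] + [4/(s - 2)^3].
Invert each term: 4/(s - 2) ↔ 4e^(2t); 1/(s - 2)^2 ↔ t·e^(2t); 4/(s - 2)^3 ↔ (2)t^2·e^(2t).

2*t^2*exp(2*t) + t*exp(2*t) + 4*exp(2*t)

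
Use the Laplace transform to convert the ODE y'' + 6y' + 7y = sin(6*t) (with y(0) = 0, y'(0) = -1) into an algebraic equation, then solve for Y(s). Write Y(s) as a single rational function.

Y(s) = (-s^2 - 30)/(s^4 + 6*s^3 + 43*s^2 + 216*s + 252)

Transform both sides with L{·}.
The derivative rules (L{y''} = s^2 Y - s·y(0) - y'(0) and L{y'} = sY - y(0), with y(0) = 0, y'(0) = -1) turn the left side into (s^2 + 6*s + 7)Y - (-1).
The right side is L{sin(6*t)} = 6/(s^2 + 36).
So (s^2 + 6*s + 7)Y = 6/(s^2 + 36) + (-1).
Divide through and combine into a single rational function.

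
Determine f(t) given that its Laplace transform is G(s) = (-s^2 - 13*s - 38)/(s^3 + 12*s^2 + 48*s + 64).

f(t) = -t^2*exp(-4*t) - 5*t*exp(-4*t) - exp(-4*t)

Factor the denominator: s^3 + 12*s^2 + 48*s + 64 = (s + 4)^3.
Partial fraction decomposition gives [-1/(s + 4)] + [-5/(s + 4)^2] + [-2/(s + 4)^3].
Invert each term: -1/(s + 4) ↔ -e^(-4t); -5/(s + 4)^2 ↔ -5t·e^(-4t); -2/(s + 4)^3 ↔ (-1)t^2·e^(-4t).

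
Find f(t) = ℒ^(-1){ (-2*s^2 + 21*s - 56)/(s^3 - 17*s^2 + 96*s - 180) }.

f(t) = -2*t*exp(6*t) - exp(6*t) - exp(5*t)

Factor the denominator: s^3 - 17*s^2 + 96*s - 180 = (s - 6)^2*(s - 5).
Partial fraction decomposition gives [-1/(s - 6)] + [-2/(s - 6)^2] + [-1/(s - 5)].
Invert each term: -1/(s - 6) ↔ -e^(6t); -2/(s - 6)^2 ↔ -2t·e^(6t); -1/(s - 5) ↔ -e^(5t).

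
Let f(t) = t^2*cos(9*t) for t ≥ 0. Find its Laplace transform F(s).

F(s) = 2*s*(s^2 - 243)/(s^2 + 81)^3

L{cos(9t)} = s/(s^2 + 81).
Then apply L{t^2·g(t)} = (-1)^2 d^2/ds^2[G(s)] with G(s) = s/(s^2 + 81):
differentiating 2 times and applying the sign gives 2*s*(s^2 - 243)/(s^2 + 81)^3.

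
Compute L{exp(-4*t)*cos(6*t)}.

L{cos(6t)} = s/(s^2 + 36).
By the first shifting theorem, multiplying by e^(-4t) replaces s with s + 4.

(s + 4)/((s + 4)^2 + 36)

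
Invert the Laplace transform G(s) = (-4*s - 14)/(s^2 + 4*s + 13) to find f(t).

f(t) = -2*exp(-2*t)*sin(3*t) - 4*exp(-2*t)*cos(3*t)

Complete the square in the denominator: s^2 + 4*s + 13 = (s + 2)^2 + 3^2.
Split the numerator to match: -4*s - 14 = -4·(s + 2) - 2·3.
Invert each term: -4·(s + 2)/((s + 2)^2 + 9) ↔ -4e^(-2t)cos(3t); -2·3/((s + 2)^2 + 9) ↔ -2e^(-2t)sin(3t).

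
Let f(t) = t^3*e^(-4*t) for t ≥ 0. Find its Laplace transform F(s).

F(s) = 6/(s + 4)^4

L{t^3} = 3!/s^4 = 6/s^4.
By the first shifting theorem, multiplying by e^(-4t) replaces s with s + 4.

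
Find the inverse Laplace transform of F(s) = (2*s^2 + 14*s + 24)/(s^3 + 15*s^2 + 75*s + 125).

Factor the denominator: s^3 + 15*s^2 + 75*s + 125 = (s + 5)^3.
Partial fraction decomposition gives [2/(s + 5)] + [-6/(s + 5)^2] + [4/(s + 5)^3].
Invert each term: 2/(s + 5) ↔ 2e^(-5t); -6/(s + 5)^2 ↔ -6t·e^(-5t); 4/(s + 5)^3 ↔ (2)t^2·e^(-5t).

2*t^2*exp(-5*t) - 6*t*exp(-5*t) + 2*exp(-5*t)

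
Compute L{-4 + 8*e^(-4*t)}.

The transform is linear, so treat each term independently.
L{-4} = -4/s; (8)·[L{e^(-4t)} = 1/(s + 4)].

8/(s + 4) - 4/s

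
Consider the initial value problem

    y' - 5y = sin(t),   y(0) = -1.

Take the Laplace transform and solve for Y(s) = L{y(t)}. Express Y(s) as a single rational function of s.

Y(s) = -s^2/(s^3 - 5*s^2 + s - 5)

Apply the Laplace transform to the equation.
Using L{y'} = sY - y(0) = sY - (-1), the left side becomes (s - 5)Y - (-1).
The right side is L{sin(t)} = 1/(s^2 + 1).
So (s - 5)Y = 1/(s^2 + 1) + (-1).
Solve for Y(s) and write it as one ratio of polynomials.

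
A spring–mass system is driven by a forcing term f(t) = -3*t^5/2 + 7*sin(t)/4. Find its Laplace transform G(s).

By linearity of the Laplace transform, transform each term separately.
(-3/2)·[L{t^5} = 5!/s^6 = 120/s^6]; (7/4)·[L{sin(t)} = 1/(s^2 + 1)].

G(s) = 7/(4*(s^2 + 1)) - 180/s^6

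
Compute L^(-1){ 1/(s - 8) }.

Since L{e^(8t)} = 1/(s - 8), the inverse is exp(8*t).

exp(8*t)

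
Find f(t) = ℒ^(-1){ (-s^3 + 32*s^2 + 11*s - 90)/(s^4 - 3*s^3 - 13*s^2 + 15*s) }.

f(t) = 4*exp(5*t) + 3*exp(t) - 6 - 2*exp(-3*t)

Factor the denominator: s^4 - 3*s^3 - 13*s^2 + 15*s = s*(s - 5)*(s - 1)*(s + 3).
Partial fraction decomposition gives [4/(s - 5)] + [-6/s] + [3/(s - 1)] + [-2/(s + 3)].
Invert each term: 4/(s - 5) ↔ 4e^(5t); -6/(s - 0) ↔ -6e^(0t); 3/(s - 1) ↔ 3e^(t); -2/(s + 3) ↔ -2e^(-3t).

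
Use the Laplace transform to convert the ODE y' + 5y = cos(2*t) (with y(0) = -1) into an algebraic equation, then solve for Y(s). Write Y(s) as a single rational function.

Transform both sides with L{·}.
Using L{y'} = sY - y(0) = sY - (-1), the left side becomes (s + 5)Y - (-1).
The right side is L{cos(2*t)} = s/(s^2 + 4).
So (s + 5)Y = s/(s^2 + 4) + (-1).
Isolate Y and clear denominators.

Y(s) = (-s^2 + s - 4)/(s^3 + 5*s^2 + 4*s + 20)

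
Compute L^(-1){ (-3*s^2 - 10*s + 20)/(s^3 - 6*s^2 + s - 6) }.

-4*exp(6*t) - 4*sin(t) + cos(t)

Factor the denominator: s^3 - 6*s^2 + s - 6 = (s - 6)*(s^2 + 1).
Partial fraction decomposition gives [-4/(s - 6)] + [s/(s^2 + 1)] + [-4/(s^2 + 1)].
Invert each term: -4/(s - 6) ↔ -4e^(6t); 1·s/(s^2 + 1) ↔ cos(t); -4·1/(s^2 + 1) ↔ -4sin(t).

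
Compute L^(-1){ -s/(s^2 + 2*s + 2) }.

Complete the square in the denominator: s^2 + 2*s + 2 = (s + 1)^2 + 1^2.
Split the numerator to match: -s = -1·(s + 1) + 1·1.
Invert each term: -1·(s + 1)/((s + 1)^2 + 1) ↔ -e^(-t)cos(t); 1·1/((s + 1)^2 + 1) ↔ e^(-t)sin(t).

exp(-t)*sin(t) - exp(-t)*cos(t)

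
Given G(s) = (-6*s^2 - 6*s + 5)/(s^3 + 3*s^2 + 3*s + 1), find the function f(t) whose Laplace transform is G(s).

Factor the denominator: s^3 + 3*s^2 + 3*s + 1 = (s + 1)^3.
Partial fraction decomposition gives [-6/(s + 1)] + [6/(s + 1)^2] + [5/(s + 1)^3].
Invert each term: -6/(s + 1) ↔ -6e^(-t); 6/(s + 1)^2 ↔ 6t·e^(-t); 5/(s + 1)^3 ↔ (5/2)t^2·e^(-t).

f(t) = 5*t^2*exp(-t)/2 + 6*t*exp(-t) - 6*exp(-t)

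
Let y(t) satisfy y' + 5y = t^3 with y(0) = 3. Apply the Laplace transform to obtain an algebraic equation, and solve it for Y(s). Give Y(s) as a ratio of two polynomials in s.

Y(s) = (3*s^4 + 6)/(s^5 + 5*s^4)

Transform both sides with L{·}.
With L{y'} = sY - y(0) = sY - 3: the LHS transforms to (s + 5)Y - (3).
The right side is L{t^3} = 6/s^4.
So (s + 5)Y = 6/s^4 + (3).
Divide through and combine into a single rational function.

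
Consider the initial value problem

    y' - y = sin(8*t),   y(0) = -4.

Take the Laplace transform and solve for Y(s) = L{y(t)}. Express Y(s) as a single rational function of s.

Y(s) = (-4*s^2 - 248)/(s^3 - s^2 + 64*s - 64)

Transform both sides with L{·}.
With L{y'} = sY - y(0) = sY - (-4): the LHS transforms to (s - 1)Y - (-4).
The right side is L{sin(8*t)} = 8/(s^2 + 64).
So (s - 1)Y = 8/(s^2 + 64) + (-4).
Divide through and combine into a single rational function.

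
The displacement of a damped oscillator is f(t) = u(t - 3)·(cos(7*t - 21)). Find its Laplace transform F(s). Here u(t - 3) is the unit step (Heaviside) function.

By the second shifting theorem, L{u(t - c)·g(t - c)} = e^(-cs)·G(s) with c = 3 and G(s) = L{g(t)}.
L{cos(7t)} = s/(s^2 + 49).

F(s) = s*exp(-3*s)/(s^2 + 49)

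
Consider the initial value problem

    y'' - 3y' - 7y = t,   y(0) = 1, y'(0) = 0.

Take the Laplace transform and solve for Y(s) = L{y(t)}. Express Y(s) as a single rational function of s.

Y(s) = (s^3 - 3*s^2 + 1)/(s^4 - 3*s^3 - 7*s^2)

Take the Laplace transform of both sides.
The derivative rules (L{y''} = s^2 Y - s·y(0) - y'(0) and L{y'} = sY - y(0), with y(0) = 1, y'(0) = 0) turn the left side into (s^2 - 3*s - 7)Y - (s - 3).
The right side is L{t} = s^(-2).
So (s^2 - 3*s - 7)Y = s^(-2) + (s - 3).
Solve for Y(s) and write it as one ratio of polynomials.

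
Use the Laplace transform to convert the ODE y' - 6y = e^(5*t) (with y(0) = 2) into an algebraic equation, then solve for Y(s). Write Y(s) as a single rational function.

Apply the Laplace transform to the equation.
Using L{y'} = sY - y(0) = sY - 2, the left side becomes (s - 6)Y - (2).
The right side is L{e^(5*t)} = 1/(s - 5).
So (s - 6)Y = 1/(s - 5) + (2).
Isolate Y and clear denominators.

Y(s) = (2*s - 9)/(s^2 - 11*s + 30)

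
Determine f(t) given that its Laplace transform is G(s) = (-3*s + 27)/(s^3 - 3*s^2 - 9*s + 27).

f(t) = 3*t*exp(3*t) - exp(3*t) + exp(-3*t)

Factor the denominator: s^3 - 3*s^2 - 9*s + 27 = (s - 3)^2*(s + 3).
Partial fraction decomposition gives [-1/(s - 3)] + [3/(s - 3)^2] + [1/(s + 3)].
Invert each term: -1/(s - 3) ↔ -e^(3t); 3/(s - 3)^2 ↔ 3t·e^(3t); 1/(s + 3) ↔ e^(-3t).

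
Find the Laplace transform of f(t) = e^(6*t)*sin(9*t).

L{sin(9t)} = 9/(s^2 + 81).
By the first shifting theorem, multiplying by e^(6t) replaces s with s - 6.

9/((s - 6)^2 + 81)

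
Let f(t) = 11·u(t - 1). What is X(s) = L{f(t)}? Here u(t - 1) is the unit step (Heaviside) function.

X(s) = 11*exp(-s)/s

By the second shifting theorem, L{u(t - c)·g(t - c)} = e^(-cs)·G(s) with c = 1 and G(s) = L{g(t)}.
L{11} = 11/s.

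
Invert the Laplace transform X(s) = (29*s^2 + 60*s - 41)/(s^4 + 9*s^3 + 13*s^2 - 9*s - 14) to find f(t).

f(t) = exp(t) + 6*exp(-t) - 3*exp(-2*t) - 4*exp(-7*t)

Factor the denominator: s^4 + 9*s^3 + 13*s^2 - 9*s - 14 = (s - 1)*(s + 1)*(s + 2)*(s + 7).
Partial fraction decomposition gives [-4/(s + 7)] + [-3/(s + 2)] + [1/(s - 1)] + [6/(s + 1)].
Invert each term: -4/(s + 7) ↔ -4e^(-7t); -3/(s + 2) ↔ -3e^(-2t); 1/(s - 1) ↔ e^(t); 6/(s + 1) ↔ 6e^(-t).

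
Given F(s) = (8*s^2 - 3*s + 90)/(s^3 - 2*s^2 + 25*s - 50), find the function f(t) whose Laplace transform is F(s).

f(t) = 4*exp(2*t) + sin(5*t) + 4*cos(5*t)

Factor the denominator: s^3 - 2*s^2 + 25*s - 50 = (s - 2)*(s^2 + 25).
Partial fraction decomposition gives [4/(s - 2)] + [4*s/(s^2 + 25)] + [5/(s^2 + 25)].
Invert each term: 4/(s - 2) ↔ 4e^(2t); 4·s/(s^2 + 25) ↔ 4cos(5t); 1·5/(s^2 + 25) ↔ sin(5t).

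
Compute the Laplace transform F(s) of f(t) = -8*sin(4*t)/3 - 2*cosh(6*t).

F(s) = -2*s/(s^2 - 36) - 32/(3*(s^2 + 16))

Apply the Laplace transform termwise.
(-2)·[L{cosh(6t)} = s/(s^2 - 36)]; (-8/3)·[L{sin(4t)} = 4/(s^2 + 16)].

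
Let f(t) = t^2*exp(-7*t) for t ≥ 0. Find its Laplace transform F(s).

F(s) = 2/(s + 7)^3

L{e^(-7t)} = 1/(s + 7).
Then apply L{t^2·g(t)} = (-1)^2 d^2/ds^2[G(s)] with G(s) = 1/(s + 7):
differentiating 2 times and applying the sign gives 2/(s + 7)^3.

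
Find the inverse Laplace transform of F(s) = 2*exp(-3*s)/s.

Heaviside(t - 3)*(2)

The factor e^(-3s) signals a time shift by c = 3 (second shifting theorem).
L{2} = 2/s, so L^-1{2/s} = 2.
Hence the inverse is u(t - 3) times that function evaluated at t - 3.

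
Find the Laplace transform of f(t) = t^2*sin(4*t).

8*(3*s^2 - 16)/(s^2 + 16)^3

L{sin(4t)} = 4/(s^2 + 16).
Then apply L{t^2·g(t)} = (-1)^2 d^2/ds^2[G(s)] with G(s) = 4/(s^2 + 16):
differentiating 2 times and applying the sign gives 8*(3*s^2 - 16)/(s^2 + 16)^3.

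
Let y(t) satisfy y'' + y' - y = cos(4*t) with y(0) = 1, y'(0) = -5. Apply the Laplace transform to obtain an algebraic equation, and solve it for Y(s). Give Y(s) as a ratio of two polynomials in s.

Y(s) = (s^3 - 4*s^2 + 17*s - 64)/(s^4 + s^3 + 15*s^2 + 16*s - 16)

Apply the Laplace transform to the equation.
Using L{y''} = s^2 Y - s·y(0) - y'(0) and L{y'} = sY - y(0), with y(0) = 1, y'(0) = -5, the left side becomes (s^2 + s - 1)Y - (s - 4).
The right side is L{cos(4*t)} = s/(s^2 + 16).
So (s^2 + s - 1)Y = s/(s^2 + 16) + (s - 4).
Divide through and combine into a single rational function.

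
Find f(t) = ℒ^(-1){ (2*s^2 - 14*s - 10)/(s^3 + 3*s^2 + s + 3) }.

f(t) = -5*sin(t) - 3*cos(t) + 5*exp(-3*t)

Factor the denominator: s^3 + 3*s^2 + s + 3 = (s + 3)*(s^2 + 1).
Partial fraction decomposition gives [5/(s + 3)] + [-3*s/(s^2 + 1)] + [-5/(s^2 + 1)].
Invert each term: 5/(s + 3) ↔ 5e^(-3t); -3·s/(s^2 + 1) ↔ -3cos(t); -5·1/(s^2 + 1) ↔ -5sin(t).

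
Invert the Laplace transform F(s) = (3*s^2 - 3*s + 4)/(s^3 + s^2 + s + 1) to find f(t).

f(t) = -sin(t) - 2*cos(t) + 5*exp(-t)

Factor the denominator: s^3 + s^2 + s + 1 = (s + 1)*(s^2 + 1).
Partial fraction decomposition gives [5/(s + 1)] + [-2*s/(s^2 + 1)] + [-1/(s^2 + 1)].
Invert each term: 5/(s + 1) ↔ 5e^(-t); -2·s/(s^2 + 1) ↔ -2cos(t); -1·1/(s^2 + 1) ↔ -sin(t).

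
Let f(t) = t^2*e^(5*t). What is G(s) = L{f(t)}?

G(s) = 2/(s - 5)^3

L{e^(5t)} = 1/(s - 5).
Then apply L{t^2·g(t)} = (-1)^2 d^2/ds^2[H(s)] with H(s) = 1/(s - 5):
differentiating 2 times and applying the sign gives 2/(s - 5)^3.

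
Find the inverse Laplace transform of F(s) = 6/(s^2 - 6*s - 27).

Rewrite the denominator: s^2 - 6*s - 27 = (s - 3)^2 - 36.
The form in (s - 3) signals a first-shifting-theorem factor e^(3t).
Since L{sinh(6t)} = 6/(s^2 - 36), the inverse is exp(3*t)*sinh(6*t).

exp(3*t)*sinh(6*t)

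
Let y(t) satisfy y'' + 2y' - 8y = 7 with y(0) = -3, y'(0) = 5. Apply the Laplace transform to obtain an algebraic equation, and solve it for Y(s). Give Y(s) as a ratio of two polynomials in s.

Y(s) = (-3*s^2 - s + 7)/(s^3 + 2*s^2 - 8*s)

Take the Laplace transform of both sides.
With L{y''} = s^2 Y - s·y(0) - y'(0) and L{y'} = sY - y(0), with y(0) = -3, y'(0) = 5: the LHS transforms to (s^2 + 2*s - 8)Y - (-3*s - 1).
The right side is L{7} = 7/s.
So (s^2 + 2*s - 8)Y = 7/s + (-3*s - 1).
Divide through and combine into a single rational function.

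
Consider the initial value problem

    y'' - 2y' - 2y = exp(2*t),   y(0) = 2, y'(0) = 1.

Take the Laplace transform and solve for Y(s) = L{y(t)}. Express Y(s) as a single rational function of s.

Apply the Laplace transform to the equation.
With L{y''} = s^2 Y - s·y(0) - y'(0) and L{y'} = sY - y(0), with y(0) = 2, y'(0) = 1: the LHS transforms to (s^2 - 2*s - 2)Y - (2*s - 3).
The right side is L{exp(2*t)} = 1/(s - 2).
So (s^2 - 2*s - 2)Y = 1/(s - 2) + (2*s - 3).
Isolate Y and clear denominators.

Y(s) = (2*s^2 - 7*s + 7)/(s^3 - 4*s^2 + 2*s + 4)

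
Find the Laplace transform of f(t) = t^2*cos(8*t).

2*s*(s^2 - 192)/(s^2 + 64)^3

L{cos(8t)} = s/(s^2 + 64).
Then apply L{t^2·g(t)} = (-1)^2 d^2/ds^2[H(s)] with H(s) = s/(s^2 + 64):
differentiating 2 times and applying the sign gives 2*s*(s^2 - 192)/(s^2 + 64)^3.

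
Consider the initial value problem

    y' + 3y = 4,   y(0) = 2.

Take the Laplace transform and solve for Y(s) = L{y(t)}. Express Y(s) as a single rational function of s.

Take the Laplace transform of both sides.
Using L{y'} = sY - y(0) = sY - 2, the left side becomes (s + 3)Y - (2).
The right side is L{4} = 4/s.
So (s + 3)Y = 4/s + (2).
Solve for Y(s) and write it as one ratio of polynomials.

Y(s) = (2*s + 4)/(s^2 + 3*s)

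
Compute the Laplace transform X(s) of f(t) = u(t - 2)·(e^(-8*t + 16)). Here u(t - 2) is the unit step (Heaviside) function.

By the second shifting theorem, L{u(t - c)·g(t - c)} = e^(-cs)·G(s) with c = 2 and G(s) = L{g(t)}.
L{e^(-8t)} = 1/(s + 8).

X(s) = exp(-2*s)/(s + 8)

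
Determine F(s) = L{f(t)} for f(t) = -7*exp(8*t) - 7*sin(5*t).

F(s) = -35/(s^2 + 25) - 7/(s - 8)

By linearity of the Laplace transform, transform each term separately.
(-7)·[L{sin(5t)} = 5/(s^2 + 25)]; (-7)·[L{e^(8t)} = 1/(s - 8)].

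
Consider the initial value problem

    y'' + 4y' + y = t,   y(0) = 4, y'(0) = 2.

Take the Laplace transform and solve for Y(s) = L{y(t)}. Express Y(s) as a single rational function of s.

Laplace-transform each side.
Using L{y''} = s^2 Y - s·y(0) - y'(0) and L{y'} = sY - y(0), with y(0) = 4, y'(0) = 2, the left side becomes (s^2 + 4*s + 1)Y - (4*s + 18).
The right side is L{t} = s^(-2).
So (s^2 + 4*s + 1)Y = s^(-2) + (4*s + 18).
Isolate Y and clear denominators.

Y(s) = (4*s^3 + 18*s^2 + 1)/(s^4 + 4*s^3 + s^2)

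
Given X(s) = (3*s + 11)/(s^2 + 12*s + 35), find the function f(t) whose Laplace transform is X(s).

Factor the denominator: s^2 + 12*s + 35 = (s + 5)*(s + 7).
Partial fraction decomposition gives [5/(s + 7)] + [-2/(s + 5)].
Invert each term: 5/(s + 7) ↔ 5e^(-7t); -2/(s + 5) ↔ -2e^(-5t).

f(t) = -2*exp(-5*t) + 5*exp(-7*t)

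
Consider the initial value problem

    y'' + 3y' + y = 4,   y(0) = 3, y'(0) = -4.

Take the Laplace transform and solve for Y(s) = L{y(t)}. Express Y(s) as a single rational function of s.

Y(s) = (3*s^2 + 5*s + 4)/(s^3 + 3*s^2 + s)

Apply the Laplace transform to the equation.
With L{y''} = s^2 Y - s·y(0) - y'(0) and L{y'} = sY - y(0), with y(0) = 3, y'(0) = -4: the LHS transforms to (s^2 + 3*s + 1)Y - (3*s + 5).
The right side is L{4} = 4/s.
So (s^2 + 3*s + 1)Y = 4/s + (3*s + 5).
Solve for Y(s) and write it as one ratio of polynomials.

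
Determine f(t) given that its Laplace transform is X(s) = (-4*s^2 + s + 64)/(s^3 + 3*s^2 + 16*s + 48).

Factor the denominator: s^3 + 3*s^2 + 16*s + 48 = (s + 3)*(s^2 + 16).
Partial fraction decomposition gives [1/(s + 3)] + [-5*s/(s^2 + 16)] + [16/(s^2 + 16)].
Invert each term: 1/(s + 3) ↔ e^(-3t); -5·s/(s^2 + 16) ↔ -5cos(4t); 4·4/(s^2 + 16) ↔ 4sin(4t).

f(t) = 4*sin(4*t) - 5*cos(4*t) + exp(-3*t)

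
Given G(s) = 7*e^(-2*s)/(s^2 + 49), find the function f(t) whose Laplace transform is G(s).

The factor e^(-2s) signals a time shift by c = 2 (second shifting theorem).
L{sin(7t)} = 7/(s^2 + 49), so L^-1{7/(s^2 + 49)} = sin(7*t).
Hence the inverse is u(t - 2) times that function evaluated at t - 2.

f(t) = Heaviside(t - 2)*(sin(7*t - 14))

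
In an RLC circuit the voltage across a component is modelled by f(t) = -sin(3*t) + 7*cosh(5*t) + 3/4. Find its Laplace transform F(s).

F(s) = 7*s/(s^2 - 25) - 3/(s^2 + 9) + 3/(4*s)

The transform is linear, so treat each term independently.
L{3/4} = (3/4)/s; (-1)·[L{sin(3t)} = 3/(s^2 + 9)]; (7)·[L{cosh(5t)} = s/(s^2 - 25)].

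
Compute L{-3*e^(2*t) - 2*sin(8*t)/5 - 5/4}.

By linearity of the Laplace transform, transform each term separately.
L{-5/4} = (-5/4)/s; (-3)·[L{e^(2t)} = 1/(s - 2)]; (-2/5)·[L{sin(8t)} = 8/(s^2 + 64)].

-16/(5*(s^2 + 64)) - 3/(s - 2) - 5/(4*s)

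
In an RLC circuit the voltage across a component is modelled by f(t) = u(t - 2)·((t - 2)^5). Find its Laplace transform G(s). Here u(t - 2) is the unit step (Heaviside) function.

G(s) = 120*exp(-2*s)/s^6

By the second shifting theorem, L{u(t - c)·g(t - c)} = e^(-cs)·H(s) with c = 2 and H(s) = L{g(t)}.
L{t^5} = 5!/s^6 = 120/s^6.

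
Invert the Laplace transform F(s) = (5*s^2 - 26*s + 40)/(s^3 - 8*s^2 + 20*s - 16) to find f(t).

Factor the denominator: s^3 - 8*s^2 + 20*s - 16 = (s - 4)*(s - 2)^2.
Partial fraction decomposition gives [1/(s - 2)] + [-4/(s - 2)^2] + [4/(s - 4)].
Invert each term: 1/(s - 2) ↔ e^(2t); -4/(s - 2)^2 ↔ -4t·e^(2t); 4/(s - 4) ↔ 4e^(4t).

f(t) = -4*t*exp(2*t) + 4*exp(4*t) + exp(2*t)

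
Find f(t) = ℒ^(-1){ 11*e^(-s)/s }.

The factor e^(-s) signals a time shift by c = 1 (second shifting theorem).
L{11} = 11/s, so L^-1{11/s} = 11.
Hence the inverse is u(t - 1) times that function evaluated at t - 1.

f(t) = Heaviside(t - 1)*(11)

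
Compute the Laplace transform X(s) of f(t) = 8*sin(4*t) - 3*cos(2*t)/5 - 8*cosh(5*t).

By linearity of the Laplace transform, transform each term separately.
(-3/5)·[L{cos(2t)} = s/(s^2 + 4)]; (8)·[L{sin(4t)} = 4/(s^2 + 16)]; (-8)·[L{cosh(5t)} = s/(s^2 - 25)].

X(s) = -3*s/(5*(s^2 + 4)) - 8*s/(s^2 - 25) + 32/(s^2 + 16)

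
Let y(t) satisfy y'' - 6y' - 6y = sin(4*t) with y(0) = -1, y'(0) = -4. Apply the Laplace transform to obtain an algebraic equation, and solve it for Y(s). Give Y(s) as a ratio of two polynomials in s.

Take the Laplace transform of both sides.
With L{y''} = s^2 Y - s·y(0) - y'(0) and L{y'} = sY - y(0), with y(0) = -1, y'(0) = -4: the LHS transforms to (s^2 - 6*s - 6)Y - (-s + 2).
The right side is L{sin(4*t)} = 4/(s^2 + 16).
So (s^2 - 6*s - 6)Y = 4/(s^2 + 16) + (-s + 2).
Solve for Y(s) and write it as one ratio of polynomials.

Y(s) = (-s^3 + 2*s^2 - 16*s + 36)/(s^4 - 6*s^3 + 10*s^2 - 96*s - 96)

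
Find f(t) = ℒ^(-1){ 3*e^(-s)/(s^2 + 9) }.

f(t) = Heaviside(t - 1)*(sin(3*t - 3))

The factor e^(-s) signals a time shift by c = 1 (second shifting theorem).
L{sin(3t)} = 3/(s^2 + 9), so L^-1{3/(s^2 + 9)} = sin(3*t).
Hence the inverse is u(t - 1) times that function evaluated at t - 1.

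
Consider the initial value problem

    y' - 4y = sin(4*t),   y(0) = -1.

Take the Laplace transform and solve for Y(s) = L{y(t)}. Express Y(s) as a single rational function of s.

Y(s) = (-s^2 - 12)/(s^3 - 4*s^2 + 16*s - 64)

Take the Laplace transform of both sides.
Using L{y'} = sY - y(0) = sY - (-1), the left side becomes (s - 4)Y - (-1).
The right side is L{sin(4*t)} = 4/(s^2 + 16).
So (s - 4)Y = 4/(s^2 + 16) + (-1).
Isolate Y and clear denominators.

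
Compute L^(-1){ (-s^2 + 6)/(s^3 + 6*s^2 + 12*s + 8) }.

Factor the denominator: s^3 + 6*s^2 + 12*s + 8 = (s + 2)^3.
Partial fraction decomposition gives [-1/(s + 2)] + [4/(s + 2)^2] + [2/(s + 2)^3].
Invert each term: -1/(s + 2) ↔ -e^(-2t); 4/(s + 2)^2 ↔ 4t·e^(-2t); 2/(s + 2)^3 ↔ (1)t^2·e^(-2t).

t^2*exp(-2*t) + 4*t*exp(-2*t) - exp(-2*t)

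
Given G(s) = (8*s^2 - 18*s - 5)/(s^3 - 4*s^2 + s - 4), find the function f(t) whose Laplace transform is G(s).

f(t) = 3*exp(4*t) + 2*sin(t) + 5*cos(t)

Factor the denominator: s^3 - 4*s^2 + s - 4 = (s - 4)*(s^2 + 1).
Partial fraction decomposition gives [3/(s - 4)] + [5*s/(s^2 + 1)] + [2/(s^2 + 1)].
Invert each term: 3/(s - 4) ↔ 3e^(4t); 5·s/(s^2 + 1) ↔ 5cos(t); 2·1/(s^2 + 1) ↔ 2sin(t).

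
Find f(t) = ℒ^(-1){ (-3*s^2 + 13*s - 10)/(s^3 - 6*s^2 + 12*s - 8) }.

f(t) = 2*t^2*exp(2*t) + t*exp(2*t) - 3*exp(2*t)

Factor the denominator: s^3 - 6*s^2 + 12*s - 8 = (s - 2)^3.
Partial fraction decomposition gives [-3/(s - 2)] + [(s - 2)^(-2)] + [4/(s - 2)^3].
Invert each term: -3/(s - 2) ↔ -3e^(2t); 1/(s - 2)^2 ↔ t·e^(2t); 4/(s - 2)^3 ↔ (2)t^2·e^(2t).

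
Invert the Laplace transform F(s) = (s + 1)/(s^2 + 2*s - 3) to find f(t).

Rewrite the denominator: s^2 + 2*s - 3 = (s + 1)^2 - 4.
The form in (s + 1) signals a first-shifting-theorem factor e^(-t).
Since L{cosh(2t)} = s/(s^2 - 4), the inverse is e^(-t)*cosh(2*t).

f(t) = exp(-t)*cosh(2*t)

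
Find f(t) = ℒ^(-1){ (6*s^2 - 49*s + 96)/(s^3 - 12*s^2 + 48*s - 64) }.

f(t) = -2*t^2*exp(4*t) - t*exp(4*t) + 6*exp(4*t)

Factor the denominator: s^3 - 12*s^2 + 48*s - 64 = (s - 4)^3.
Partial fraction decomposition gives [6/(s - 4)] + [-1/(s - 4)^2] + [-4/(s - 4)^3].
Invert each term: 6/(s - 4) ↔ 6e^(4t); -1/(s - 4)^2 ↔ -t·e^(4t); -4/(s - 4)^3 ↔ (-2)t^2·e^(4t).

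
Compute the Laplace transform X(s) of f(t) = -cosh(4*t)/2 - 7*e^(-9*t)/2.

X(s) = -s/(2*(s^2 - 16)) - 7/(2*(s + 9))

By linearity of the Laplace transform, transform each term separately.
(-7/2)·[L{e^(-9t)} = 1/(s + 9)]; (-1/2)·[L{cosh(4t)} = s/(s^2 - 16)].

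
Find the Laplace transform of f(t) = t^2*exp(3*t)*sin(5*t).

10*(3*s^2 - 18*s + 2)/(s^2 - 6*s + 34)^3

L{sin(5t)} = 5/(s^2 + 25).
Multiplying by e^(3t) shifts s → s - 3, so L{exp(3*t)*sin(5*t)} = 5/((s - 3)^2 + 25).
Then apply L{t^2·g(t)} = (-1)^2 d^2/ds^2[G(s)] with G(s) = 5/((s - 3)^2 + 25):
differentiating 2 times and applying the sign gives 10*(3*s^2 - 18*s + 2)/(s^2 - 6*s + 34)^3.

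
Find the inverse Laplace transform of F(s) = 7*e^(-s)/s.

Heaviside(t - 1)*(7)

The factor e^(-s) signals a time shift by c = 1 (second shifting theorem).
L{7} = 7/s, so L^-1{7/s} = 7.
Hence the inverse is u(t - 1) times that function evaluated at t - 1.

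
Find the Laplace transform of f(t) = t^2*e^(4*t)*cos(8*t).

L{cos(8t)} = s/(s^2 + 64).
Multiplying by e^(4t) shifts s → s - 4, so L{e^(4*t)*cos(8*t)} = (s - 4)/((s - 4)^2 + 64).
Then apply L{t^2·g(t)} = (-1)^2 d^2/ds^2[G(s)] with G(s) = (s - 4)/((s - 4)^2 + 64):
differentiating 2 times and applying the sign gives 2*(s - 4)*(s^2 - 8*s - 176)/(s^2 - 8*s + 80)^3.

2*(s - 4)*(s^2 - 8*s - 176)/(s^2 - 8*s + 80)^3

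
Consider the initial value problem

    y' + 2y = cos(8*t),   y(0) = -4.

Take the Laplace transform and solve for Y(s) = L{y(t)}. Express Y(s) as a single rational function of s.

Take the Laplace transform of both sides.
The derivative rules (L{y'} = sY - y(0) = sY - (-4)) turn the left side into (s + 2)Y - (-4).
The right side is L{cos(8*t)} = s/(s^2 + 64).
So (s + 2)Y = s/(s^2 + 64) + (-4).
Divide through and combine into a single rational function.

Y(s) = (-4*s^2 + s - 256)/(s^3 + 2*s^2 + 64*s + 128)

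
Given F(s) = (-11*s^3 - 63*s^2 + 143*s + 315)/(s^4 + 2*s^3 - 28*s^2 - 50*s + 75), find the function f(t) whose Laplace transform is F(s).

f(t) = -6*exp(5*t) - 4*exp(t) - 6*exp(-3*t) + 5*exp(-5*t)

Factor the denominator: s^4 + 2*s^3 - 28*s^2 - 50*s + 75 = (s - 5)*(s - 1)*(s + 3)*(s + 5).
Partial fraction decomposition gives [-4/(s - 1)] + [5/(s + 5)] + [-6/(s + 3)] + [-6/(s - 5)].
Invert each term: -4/(s - 1) ↔ -4e^(t); 5/(s + 5) ↔ 5e^(-5t); -6/(s + 3) ↔ -6e^(-3t); -6/(s - 5) ↔ -6e^(5t).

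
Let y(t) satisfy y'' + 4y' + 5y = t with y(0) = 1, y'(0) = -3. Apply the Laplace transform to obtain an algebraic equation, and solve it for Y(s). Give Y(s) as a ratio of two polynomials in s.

Apply the Laplace transform to the equation.
The derivative rules (L{y''} = s^2 Y - s·y(0) - y'(0) and L{y'} = sY - y(0), with y(0) = 1, y'(0) = -3) turn the left side into (s^2 + 4*s + 5)Y - (s + 1).
The right side is L{t} = s^(-2).
So (s^2 + 4*s + 5)Y = s^(-2) + (s + 1).
Isolate Y and clear denominators.

Y(s) = (s^3 + s^2 + 1)/(s^4 + 4*s^3 + 5*s^2)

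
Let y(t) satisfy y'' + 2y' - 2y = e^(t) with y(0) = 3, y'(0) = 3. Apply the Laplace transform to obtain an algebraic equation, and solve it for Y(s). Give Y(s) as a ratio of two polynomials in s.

Laplace-transform each side.
The derivative rules (L{y''} = s^2 Y - s·y(0) - y'(0) and L{y'} = sY - y(0), with y(0) = 3, y'(0) = 3) turn the left side into (s^2 + 2*s - 2)Y - (3*s + 9).
The right side is L{e^(t)} = 1/(s - 1).
So (s^2 + 2*s - 2)Y = 1/(s - 1) + (3*s + 9).
Solve for Y(s) and write it as one ratio of polynomials.

Y(s) = (3*s^2 + 6*s - 8)/(s^3 + s^2 - 4*s + 2)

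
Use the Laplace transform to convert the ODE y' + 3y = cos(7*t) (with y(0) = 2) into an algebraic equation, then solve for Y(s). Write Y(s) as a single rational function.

Y(s) = (2*s^2 + s + 98)/(s^3 + 3*s^2 + 49*s + 147)

Apply the Laplace transform to the equation.
With L{y'} = sY - y(0) = sY - 2: the LHS transforms to (s + 3)Y - (2).
The right side is L{cos(7*t)} = s/(s^2 + 49).
So (s + 3)Y = s/(s^2 + 49) + (2).
Isolate Y and clear denominators.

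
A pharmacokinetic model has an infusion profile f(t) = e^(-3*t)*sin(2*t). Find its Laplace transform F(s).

L{sin(2t)} = 2/(s^2 + 4).
By the first shifting theorem, multiplying by e^(-3t) replaces s with s + 3.

F(s) = 2/((s + 3)^2 + 4)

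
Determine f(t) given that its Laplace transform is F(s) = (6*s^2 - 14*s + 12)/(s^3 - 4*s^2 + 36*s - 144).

Factor the denominator: s^3 - 4*s^2 + 36*s - 144 = (s - 4)*(s^2 + 36).
Partial fraction decomposition gives [1/(s - 4)] + [5*s/(s^2 + 36)] + [6/(s^2 + 36)].
Invert each term: 1/(s - 4) ↔ e^(4t); 5·s/(s^2 + 36) ↔ 5cos(6t); 1·6/(s^2 + 36) ↔ sin(6t).

f(t) = exp(4*t) + sin(6*t) + 5*cos(6*t)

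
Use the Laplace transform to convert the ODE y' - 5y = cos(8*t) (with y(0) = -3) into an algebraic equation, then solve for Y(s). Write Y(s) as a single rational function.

Laplace-transform each side.
With L{y'} = sY - y(0) = sY - (-3): the LHS transforms to (s - 5)Y - (-3).
The right side is L{cos(8*t)} = s/(s^2 + 64).
So (s - 5)Y = s/(s^2 + 64) + (-3).
Solve for Y(s) and write it as one ratio of polynomials.

Y(s) = (-3*s^2 + s - 192)/(s^3 - 5*s^2 + 64*s - 320)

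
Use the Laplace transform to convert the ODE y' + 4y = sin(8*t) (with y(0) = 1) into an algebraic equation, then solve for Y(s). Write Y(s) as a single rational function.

Y(s) = (s^2 + 72)/(s^3 + 4*s^2 + 64*s + 256)

Transform both sides with L{·}.
With L{y'} = sY - y(0) = sY - 1: the LHS transforms to (s + 4)Y - (1).
The right side is L{sin(8*t)} = 8/(s^2 + 64).
So (s + 4)Y = 8/(s^2 + 64) + (1).
Solve for Y(s) and write it as one ratio of polynomials.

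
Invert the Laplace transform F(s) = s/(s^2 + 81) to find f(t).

Since L{cos(9t)} = s/(s^2 + 81), the inverse is cos(9*t).

f(t) = cos(9*t)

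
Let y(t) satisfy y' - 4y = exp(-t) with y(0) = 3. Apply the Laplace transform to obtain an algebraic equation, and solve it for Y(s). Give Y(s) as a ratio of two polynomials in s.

Y(s) = (3*s + 4)/(s^2 - 3*s - 4)

Take the Laplace transform of both sides.
The derivative rules (L{y'} = sY - y(0) = sY - 3) turn the left side into (s - 4)Y - (3).
The right side is L{exp(-t)} = 1/(s + 1).
So (s - 4)Y = 1/(s + 1) + (3).
Isolate Y and clear denominators.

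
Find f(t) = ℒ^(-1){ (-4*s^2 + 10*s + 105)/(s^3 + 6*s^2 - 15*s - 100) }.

f(t) = 5*t*exp(-5*t) + exp(4*t) - 5*exp(-5*t)

Factor the denominator: s^3 + 6*s^2 - 15*s - 100 = (s - 4)*(s + 5)^2.
Partial fraction decomposition gives [-5/(s + 5)] + [5/(s + 5)^2] + [1/(s - 4)].
Invert each term: -5/(s + 5) ↔ -5e^(-5t); 5/(s + 5)^2 ↔ 5t·e^(-5t); 1/(s - 4) ↔ e^(4t).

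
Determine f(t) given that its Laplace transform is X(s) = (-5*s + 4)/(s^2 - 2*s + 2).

Complete the square in the denominator: s^2 - 2*s + 2 = (s - 1)^2 + 1^2.
Split the numerator to match: -5*s + 4 = -5·(s - 1) - 1·1.
Invert each term: -5·(s - 1)/((s - 1)^2 + 1) ↔ -5e^(t)cos(t); -1·1/((s - 1)^2 + 1) ↔ -e^(t)sin(t).

f(t) = -exp(t)*sin(t) - 5*exp(t)*cos(t)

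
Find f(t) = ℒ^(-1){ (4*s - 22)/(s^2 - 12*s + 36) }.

f(t) = 2*t*exp(6*t) + 4*exp(6*t)

Factor the denominator: s^2 - 12*s + 36 = (s - 6)^2.
Partial fraction decomposition gives [4/(s - 6)] + [2/(s - 6)^2].
Invert each term: 4/(s - 6) ↔ 4e^(6t); 2/(s - 6)^2 ↔ 2t·e^(6t).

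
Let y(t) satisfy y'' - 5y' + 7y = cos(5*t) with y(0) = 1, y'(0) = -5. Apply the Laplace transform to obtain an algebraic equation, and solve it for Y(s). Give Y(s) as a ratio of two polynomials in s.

Y(s) = (s^3 - 10*s^2 + 26*s - 250)/(s^4 - 5*s^3 + 32*s^2 - 125*s + 175)

Take the Laplace transform of both sides.
The derivative rules (L{y''} = s^2 Y - s·y(0) - y'(0) and L{y'} = sY - y(0), with y(0) = 1, y'(0) = -5) turn the left side into (s^2 - 5*s + 7)Y - (s - 10).
The right side is L{cos(5*t)} = s/(s^2 + 25).
So (s^2 - 5*s + 7)Y = s/(s^2 + 25) + (s - 10).
Solve for Y(s) and write it as one ratio of polynomials.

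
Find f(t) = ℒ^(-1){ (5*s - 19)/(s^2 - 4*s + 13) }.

f(t) = -3*exp(2*t)*sin(3*t) + 5*exp(2*t)*cos(3*t)

Complete the square in the denominator: s^2 - 4*s + 13 = (s - 2)^2 + 3^2.
Split the numerator to match: 5*s - 19 = 5·(s - 2) - 3·3.
Invert each term: 5·(s - 2)/((s - 2)^2 + 9) ↔ 5e^(2t)cos(3t); -3·3/((s - 2)^2 + 9) ↔ -3e^(2t)sin(3t).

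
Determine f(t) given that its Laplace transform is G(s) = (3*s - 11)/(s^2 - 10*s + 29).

f(t) = 2*exp(5*t)*sin(2*t) + 3*exp(5*t)*cos(2*t)

Complete the square in the denominator: s^2 - 10*s + 29 = (s - 5)^2 + 2^2.
Split the numerator to match: 3*s - 11 = 3·(s - 5) + 2·2.
Invert each term: 3·(s - 5)/((s - 5)^2 + 4) ↔ 3e^(5t)cos(2t); 2·2/((s - 5)^2 + 4) ↔ 2e^(5t)sin(2t).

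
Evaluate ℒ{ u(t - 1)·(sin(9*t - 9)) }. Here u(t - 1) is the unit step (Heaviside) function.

9*exp(-s)/(s^2 + 81)

By the second shifting theorem, L{u(t - c)·g(t - c)} = e^(-cs)·H(s) with c = 1 and H(s) = L{g(t)}.
L{sin(9t)} = 9/(s^2 + 81).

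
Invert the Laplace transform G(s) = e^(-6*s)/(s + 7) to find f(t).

f(t) = Heaviside(t - 6)*(exp(-7*t + 42))

The factor e^(-6s) signals a time shift by c = 6 (second shifting theorem).
L{e^(-7t)} = 1/(s + 7), so L^-1{1/(s + 7)} = e^(-7*t).
Hence the inverse is u(t - 6) times that function evaluated at t - 6.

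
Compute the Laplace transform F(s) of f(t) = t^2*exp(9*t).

L{e^(9t)} = 1/(s - 9).
Then apply L{t^2·g(t)} = (-1)^2 d^2/ds^2[G(s)] with G(s) = 1/(s - 9):
differentiating 2 times and applying the sign gives 2/(s - 9)^3.

F(s) = 2/(s - 9)^3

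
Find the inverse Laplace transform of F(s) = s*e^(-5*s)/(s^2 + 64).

The factor e^(-5s) signals a time shift by c = 5 (second shifting theorem).
L{cos(8t)} = s/(s^2 + 64), so L^-1{s/(s^2 + 64)} = cos(8*t).
Hence the inverse is u(t - 5) times that function evaluated at t - 5.

Heaviside(t - 5)*(cos(8*t - 40))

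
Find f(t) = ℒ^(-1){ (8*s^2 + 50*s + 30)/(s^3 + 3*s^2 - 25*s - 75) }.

f(t) = 6*exp(5*t) + 3*exp(-3*t) - exp(-5*t)

Factor the denominator: s^3 + 3*s^2 - 25*s - 75 = (s - 5)*(s + 3)*(s + 5).
Partial fraction decomposition gives [-1/(s + 5)] + [3/(s + 3)] + [6/(s - 5)].
Invert each term: -1/(s + 5) ↔ -e^(-5t); 3/(s + 3) ↔ 3e^(-3t); 6/(s - 5) ↔ 6e^(5t).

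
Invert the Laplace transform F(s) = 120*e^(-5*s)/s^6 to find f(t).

f(t) = Heaviside(t - 5)*((t - 5)^5)

The factor e^(-5s) signals a time shift by c = 5 (second shifting theorem).
L{t^5} = 5!/s^6 = 120/s^6, so L^-1{120/s^6} = t^5.
Hence the inverse is u(t - 5) times that function evaluated at t - 5.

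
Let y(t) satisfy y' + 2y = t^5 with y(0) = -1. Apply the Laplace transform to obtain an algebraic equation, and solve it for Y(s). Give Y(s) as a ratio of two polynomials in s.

Y(s) = (-s^6 + 120)/(s^7 + 2*s^6)

Take the Laplace transform of both sides.
Using L{y'} = sY - y(0) = sY - (-1), the left side becomes (s + 2)Y - (-1).
The right side is L{t^5} = 120/s^6.
So (s + 2)Y = 120/s^6 + (-1).
Solve for Y(s) and write it as one ratio of polynomials.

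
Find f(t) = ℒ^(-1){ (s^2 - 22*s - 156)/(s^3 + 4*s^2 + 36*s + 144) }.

f(t) = -5*sin(6*t) + 2*cos(6*t) - exp(-4*t)

Factor the denominator: s^3 + 4*s^2 + 36*s + 144 = (s + 4)*(s^2 + 36).
Partial fraction decomposition gives [-1/(s + 4)] + [2*s/(s^2 + 36)] + [-30/(s^2 + 36)].
Invert each term: -1/(s + 4) ↔ -e^(-4t); 2·s/(s^2 + 36) ↔ 2cos(6t); -5·6/(s^2 + 36) ↔ -5sin(6t).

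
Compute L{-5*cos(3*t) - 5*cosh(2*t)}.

-5*s/(s^2 + 9) - 5*s/(s^2 - 4)

Apply the Laplace transform termwise.
(-5)·[L{cos(3t)} = s/(s^2 + 9)]; (-5)·[L{cosh(2t)} = s/(s^2 - 4)].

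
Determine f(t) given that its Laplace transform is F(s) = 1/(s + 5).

Since L{e^(-5t)} = 1/(s + 5), the inverse is e^(-5*t).

f(t) = exp(-5*t)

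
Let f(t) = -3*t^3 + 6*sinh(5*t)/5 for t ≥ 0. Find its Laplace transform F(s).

Apply the Laplace transform termwise.
(6/5)·[L{sinh(5t)} = 5/(s^2 - 25)]; (-3)·[L{t^3} = 3!/s^4 = 6/s^4].

F(s) = 6/(s^2 - 25) - 18/s^4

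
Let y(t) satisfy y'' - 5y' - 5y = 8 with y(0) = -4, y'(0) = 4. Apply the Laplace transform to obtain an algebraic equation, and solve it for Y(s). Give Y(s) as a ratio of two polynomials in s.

Laplace-transform each side.
The derivative rules (L{y''} = s^2 Y - s·y(0) - y'(0) and L{y'} = sY - y(0), with y(0) = -4, y'(0) = 4) turn the left side into (s^2 - 5*s - 5)Y - (-4*s + 24).
The right side is L{8} = 8/s.
So (s^2 - 5*s - 5)Y = 8/s + (-4*s + 24).
Divide through and combine into a single rational function.

Y(s) = (-4*s^2 + 24*s + 8)/(s^3 - 5*s^2 - 5*s)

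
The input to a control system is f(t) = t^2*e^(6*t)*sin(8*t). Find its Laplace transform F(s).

L{sin(8t)} = 8/(s^2 + 64).
Multiplying by e^(6t) shifts s → s - 6, so L{e^(6*t)*sin(8*t)} = 8/((s - 6)^2 + 64).
Then apply L{t^2·g(t)} = (-1)^2 d^2/ds^2[G(s)] with G(s) = 8/((s - 6)^2 + 64):
differentiating 2 times and applying the sign gives 16*(3*s^2 - 36*s + 44)/(s^2 - 12*s + 100)^3.

F(s) = 16*(3*s^2 - 36*s + 44)/(s^2 - 12*s + 100)^3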